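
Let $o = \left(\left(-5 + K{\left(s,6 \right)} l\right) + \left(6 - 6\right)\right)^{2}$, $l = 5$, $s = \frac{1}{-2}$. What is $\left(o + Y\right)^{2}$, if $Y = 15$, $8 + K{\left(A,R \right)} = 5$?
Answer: $172225$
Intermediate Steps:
$s = - \frac{1}{2} \approx -0.5$
$K{\left(A,R \right)} = -3$ ($K{\left(A,R \right)} = -8 + 5 = -3$)
$o = 400$ ($o = \left(\left(-5 - 15\right) + \left(6 - 6\right)\right)^{2} = \left(-20 + 0\right)^{2} = \left(-20\right)^{2} = 400$)
$\left(o + Y\right)^{2} = \left(400 + 15\right)^{2} = 415^{2} = 172225$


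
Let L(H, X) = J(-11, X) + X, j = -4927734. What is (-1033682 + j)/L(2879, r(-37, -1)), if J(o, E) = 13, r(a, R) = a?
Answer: 745177/3 ≈ 2.4839e+5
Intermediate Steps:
L(H, X) = 13 + X
(-1033682 + j)/L(2879, r(-37, -1)) = (-1033682 - 4927734)/(13 - 37) = -5961416/(-24) = -5961416*(-1/24) = 745177/3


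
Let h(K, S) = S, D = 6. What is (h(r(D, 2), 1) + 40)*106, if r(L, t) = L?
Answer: 4346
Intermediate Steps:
(h(r(D, 2), 1) + 40)*106 = (1 + 40)*106 = 41*106 = 4346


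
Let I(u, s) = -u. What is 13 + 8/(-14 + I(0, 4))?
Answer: 87/7 ≈ 12.429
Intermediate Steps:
13 + 8/(-14 + I(0, 4)) = 13 + 8/(-14 - 1*0) = 13 + 8/(-14 + 0) = 13 + 8/(-14) = 13 + 8*(-1/14) = 13 - 4/7 = 87/7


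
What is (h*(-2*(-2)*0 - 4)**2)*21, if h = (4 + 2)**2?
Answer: 12096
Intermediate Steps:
h = 36 (h = 6**2 = 36)
(h*(-2*(-2)*0 - 4)**2)*21 = (36*(-2*(-2)*0 - 4)**2)*21 = (36*(4*0 - 4)**2)*21 = (36*(0 - 4)**2)*21 = (36*(-4)**2)*21 = (36*16)*21 = 576*21 = 12096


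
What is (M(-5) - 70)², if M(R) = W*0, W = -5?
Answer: 4900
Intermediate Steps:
M(R) = 0 (M(R) = -5*0 = 0)
(M(-5) - 70)² = (0 - 70)² = (-70)² = 4900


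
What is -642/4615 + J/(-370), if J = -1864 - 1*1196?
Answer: 1388436/170755 ≈ 8.1312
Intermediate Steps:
J = -3060 (J = -1864 - 1196 = -3060)
-642/4615 + J/(-370) = -642/4615 - 3060/(-370) = -642*1/4615 - 3060*(-1/370) = -642/4615 + 306/37 = 1388436/170755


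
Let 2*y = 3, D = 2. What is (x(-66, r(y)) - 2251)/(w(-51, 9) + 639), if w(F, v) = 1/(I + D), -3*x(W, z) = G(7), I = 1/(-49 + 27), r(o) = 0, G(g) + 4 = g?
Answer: -96836/27499 ≈ -3.5214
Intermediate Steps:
y = 3/2 (y = (1/2)*3 = 3/2 ≈ 1.5000)
G(g) = -4 + g
I = -1/22 (I = 1/(-22) = -1/22 ≈ -0.045455)
x(W, z) = -1 (x(W, z) = -(-4 + 7)/3 = -1/3*3 = -1)
w(F, v) = 22/43 (w(F, v) = 1/(-1/22 + 2) = 1/(43/22) = 22/43)
(x(-66, r(y)) - 2251)/(w(-51, 9) + 639) = (-1 - 2251)/(22/43 + 639) = -2252/27499/43 = -2252*43/27499 = -96836/27499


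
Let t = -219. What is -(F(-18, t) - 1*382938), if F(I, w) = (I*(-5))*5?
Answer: 382488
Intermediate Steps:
F(I, w) = -25*I (F(I, w) = -5*I*5 = -25*I)
-(F(-18, t) - 1*382938) = -(-25*(-18) - 1*382938) = -(450 - 382938) = -1*(-382488) = 382488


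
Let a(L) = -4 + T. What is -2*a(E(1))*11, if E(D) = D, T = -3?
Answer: 154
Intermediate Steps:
a(L) = -7 (a(L) = -4 - 3 = -7)
-2*a(E(1))*11 = -2*(-7)*11 = 14*11 = 154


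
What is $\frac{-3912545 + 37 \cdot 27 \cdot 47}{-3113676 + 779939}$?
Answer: $\frac{3865592}{2333737} \approx 1.6564$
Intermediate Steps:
$\frac{-3912545 + 37 \cdot 27 \cdot 47}{-3113676 + 779939} = \frac{-3912545 + 999 \cdot 47}{-2333737} = \left(-3912545 + 46953\right) \left(- \frac{1}{2333737}\right) = \left(-3865592\right) \left(- \frac{1}{2333737}\right) = \frac{3865592}{2333737}$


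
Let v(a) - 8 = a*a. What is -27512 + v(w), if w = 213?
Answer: 17865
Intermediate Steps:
v(a) = 8 + a**2 (v(a) = 8 + a*a = 8 + a**2)
-27512 + v(w) = -27512 + (8 + 213**2) = -27512 + (8 + 45369) = -27512 + 45377 = 17865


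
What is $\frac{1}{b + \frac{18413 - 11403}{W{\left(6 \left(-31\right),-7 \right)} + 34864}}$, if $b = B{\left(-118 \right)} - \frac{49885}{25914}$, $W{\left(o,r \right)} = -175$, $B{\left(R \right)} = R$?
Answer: $- \frac{299643582}{35874210551} \approx -0.0083526$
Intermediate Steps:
$b = - \frac{3107737}{25914}$ ($b = -118 - \frac{49885}{25914} = - \frac{3107737}{25914} \approx -119.93$)
$\frac{1}{b + \frac{18413 - 11403}{W{\left(6 \left(-31\right),-7 \right)} + 34864}} = \frac{1}{- \frac{3107737}{25914} + \frac{18413 - 11403}{-175 + 34864}} = \frac{1}{- \frac{3107737}{25914} + \frac{7010}{34689}} = \frac{1}{- \frac{35874210551}{299643582}} = - \frac{299643582}{35874210551}$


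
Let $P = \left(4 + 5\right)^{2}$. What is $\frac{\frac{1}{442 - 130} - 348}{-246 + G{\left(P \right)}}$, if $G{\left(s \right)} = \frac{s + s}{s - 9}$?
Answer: $\frac{4343}{3042} \approx 1.4277$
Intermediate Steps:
$P = 81$ ($P = 9^{2} = 81$)
$G{\left(s \right)} = \frac{2 s}{-9 + s}$
$\frac{\frac{1}{442 - 130} - 348}{-246 + G{\left(P \right)}} = \frac{\frac{1}{442 - 130} - 348}{-246 + 2 \cdot 81 \frac{1}{-9 + 81}} = \frac{\frac{1}{312} - 348}{-246 + 2 \cdot 81 \cdot \frac{1}{72}} = - \frac{108575}{312 \left(-246 + \frac{9}{4}\right)} = - \frac{108575}{312 \left(- \frac{975}{4}\right)} = \left(- \frac{108575}{312}\right) \left(- \frac{4}{975}\right) = \frac{4343}{3042}$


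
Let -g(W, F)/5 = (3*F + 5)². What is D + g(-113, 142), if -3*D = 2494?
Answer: -2788909/3 ≈ -9.2964e+5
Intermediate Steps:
D = -2494/3 (D = -⅓*2494 = -2494/3 ≈ -831.33)
g(W, F) = -5*(5 + 3*F)² (g(W, F) = -5*(3*F + 5)² = -5*(5 + 3*F)²)
D + g(-113, 142) = -2494/3 - 5*(5 + 3*142)² = -2494/3 - 5*(5 + 426)² = -2494/3 - 5*431² = -2494/3 - 5*185761 = -2494/3 - 928805 = -2788909/3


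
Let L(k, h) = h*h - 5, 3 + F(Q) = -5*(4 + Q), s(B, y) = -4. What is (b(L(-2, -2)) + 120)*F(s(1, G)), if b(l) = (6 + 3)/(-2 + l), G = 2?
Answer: -351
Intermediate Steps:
F(Q) = -23 - 5*Q (F(Q) = -3 - 5*(4 + Q) = -3 + (-20 - 5*Q) = -23 - 5*Q)
L(k, h) = -5 + h² (L(k, h) = h² - 5 = -5 + h²)
b(l) = 9/(-2 + l)
(b(L(-2, -2)) + 120)*F(s(1, G)) = (9/(-2 + (-5 + (-2)²)) + 120)*(-23 - 5*(-4)) = (9/(-2 + (-5 + 4)) + 120)*(-23 + 20) = (9/(-2 - 1) + 120)*(-3) = (9/(-3) + 120)*(-3) = (9*(-⅓) + 120)*(-3) = (-3 + 120)*(-3) = 117*(-3) = -351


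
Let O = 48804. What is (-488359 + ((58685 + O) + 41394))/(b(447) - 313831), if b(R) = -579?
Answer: 169738/157205 ≈ 1.0797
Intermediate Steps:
(-488359 + ((58685 + O) + 41394))/(b(447) - 313831) = (-488359 + ((58685 + 48804) + 41394))/(-579 - 313831) = (-488359 + (107489 + 41394))/(-314410) = (-488359 + 148883)*(-1/314410) = -339476*(-1/314410) = 169738/157205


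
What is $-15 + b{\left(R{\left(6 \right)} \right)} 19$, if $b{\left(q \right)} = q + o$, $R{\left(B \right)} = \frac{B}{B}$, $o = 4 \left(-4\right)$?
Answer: $-300$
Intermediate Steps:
$o = -16$
$R{\left(B \right)} = 1$
$b{\left(q \right)} = -16 + q$ ($b{\left(q \right)} = q - 16 = -16 + q$)
$-15 + b{\left(R{\left(6 \right)} \right)} 19 = -15 + \left(-16 + 1\right) 19 = -15 - 285 = -300$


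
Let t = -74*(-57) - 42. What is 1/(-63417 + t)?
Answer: -1/59241 ≈ -1.6880e-5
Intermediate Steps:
t = 4176 (t = 4218 - 42 = 4176)
1/(-63417 + t) = 1/(-63417 + 4176) = 1/(-59241) = -1/59241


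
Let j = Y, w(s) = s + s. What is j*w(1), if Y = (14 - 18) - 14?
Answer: -36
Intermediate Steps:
w(s) = 2*s
Y = -18 (Y = -4 - 14 = -18)
j = -18
j*w(1) = -36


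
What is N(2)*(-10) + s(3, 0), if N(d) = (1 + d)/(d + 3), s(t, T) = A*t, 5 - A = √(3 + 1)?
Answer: 3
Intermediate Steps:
A = 3 (A = 5 - √(3 + 1) = 5 - √4 = 5 - 1*2 = 5 - 2 = 3)
s(t, T) = 3*t
N(d) = (1 + d)/(3 + d)
N(2)*(-10) + s(3, 0) = ((1 + 2)/(3 + 2))*(-10) + 3*3 = (3/5)*(-10) + 9 = ((⅕)*3)*(-10) + 9 = (⅗)*(-10) + 9 = -6 + 9 = 3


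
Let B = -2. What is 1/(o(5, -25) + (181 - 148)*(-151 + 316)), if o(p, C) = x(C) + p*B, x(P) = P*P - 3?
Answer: 1/6057 ≈ 0.00016510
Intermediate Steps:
x(P) = -3 + P² (x(P) = P² - 3 = -3 + P²)
o(p, C) = -3 + C² - 2*p (o(p, C) = (-3 + C²) + p*(-2) = (-3 + C²) - 2*p = -3 + C² - 2*p)
1/(o(5, -25) + (181 - 148)*(-151 + 316)) = 1/((-3 + (-25)² - 2*5) + (181 - 148)*(-151 + 316)) = 1/((-3 + 625 - 10) + 33*165) = 1/(612 + 5445) = 1/6057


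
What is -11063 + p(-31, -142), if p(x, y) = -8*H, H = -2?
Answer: -11047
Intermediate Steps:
p(x, y) = 16 (p(x, y) = -8*(-2) = 16)
-11063 + p(-31, -142) = -11063 + 16 = -11047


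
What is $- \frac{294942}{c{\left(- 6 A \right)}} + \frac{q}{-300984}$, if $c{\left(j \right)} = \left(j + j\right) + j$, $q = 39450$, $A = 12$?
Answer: $\frac{308209381}{225738} \approx 1365.3$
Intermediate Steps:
$c{\left(j \right)} = 3 j$ ($c{\left(j \right)} = 2 j + j = 3 j$)
$- \frac{294942}{c{\left(- 6 A \right)}} + \frac{q}{-300984} = - \frac{294942}{3 \left(\left(-6\right) 12\right)} + \frac{39450}{-300984} = - \frac{294942}{3 \left(-72\right)} + 39450 \left(- \frac{1}{300984}\right) = - \frac{294942}{-216} - \frac{6575}{50164} = \left(-294942\right) \left(- \frac{1}{216}\right) - \frac{6575}{50164} = \frac{49157}{36} - \frac{6575}{50164} = \frac{308209381}{225738}$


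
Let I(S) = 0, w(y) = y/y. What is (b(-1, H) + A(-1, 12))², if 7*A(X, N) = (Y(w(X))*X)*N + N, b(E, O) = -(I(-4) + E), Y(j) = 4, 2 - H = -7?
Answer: 841/49 ≈ 17.163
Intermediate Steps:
w(y) = 1
H = 9 (H = 2 - 1*(-7) = 2 + 7 = 9)
b(E, O) = -E (b(E, O) = -(0 + E) = -E)
A(X, N) = N/7 + 4*N*X/7 (A(X, N) = ((4*X)*N + N)/7 = (4*N*X + N)/7 = (N + 4*N*X)/7 = N/7 + 4*N*X/7)
(b(-1, H) + A(-1, 12))² = (-1*(-1) + (⅐)*12*(1 + 4*(-1)))² = (1 + (⅐)*12*(1 - 4))² = (1 + (⅐)*12*(-3))² = (1 - 36/7)² = (-29/7)² = 841/49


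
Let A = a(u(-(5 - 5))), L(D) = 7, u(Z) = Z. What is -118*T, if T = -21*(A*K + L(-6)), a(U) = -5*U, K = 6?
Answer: 17346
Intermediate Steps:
A = 0 (A = -(-5)*(5 - 5) = -(-5)*0 = -5*0 = 0)
T = -147 (T = -21*(0*6 + 7) = -21*(0 + 7) = -21*7 = -147)
-118*T = -118*(-147) = 17346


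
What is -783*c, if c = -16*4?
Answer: 50112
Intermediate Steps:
c = -64
-783*c = -783*(-64) = 50112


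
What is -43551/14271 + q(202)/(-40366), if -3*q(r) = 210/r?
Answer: -59185148927/19394127262 ≈ -3.0517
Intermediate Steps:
q(r) = -70/r
-43551/14271 + q(202)/(-40366) = -43551/14271 - 70/202/(-40366) = -43551*1/14271 - 70*1/202*(-1/40366) = -14517/4757 - 35/101*(-1/40366) = -14517/4757 + 35/4076966 = -59185148927/19394127262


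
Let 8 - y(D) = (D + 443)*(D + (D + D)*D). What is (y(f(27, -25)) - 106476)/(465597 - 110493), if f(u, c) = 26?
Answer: -376375/177552 ≈ -2.1198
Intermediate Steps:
y(D) = 8 - (443 + D)*(D + 2*D**2) (y(D) = 8 - (D + 443)*(D + (D + D)*D) = 8 - (443 + D)*(D + (2*D)*D) = 8 - (443 + D)*(D + 2*D**2))
(y(f(27, -25)) - 106476)/(465597 - 110493) = ((8 - 887*26**2 - 443*26 - 2*26**3) - 106476)/(465597 - 110493) = ((8 - 887*676 - 11518 - 2*17576) - 106476)/355104 = ((8 - 599612 - 11518 - 35152) - 106476)*(1/355104) = (-646274 - 106476)*(1/355104) = -752750*1/355104 = -376375/177552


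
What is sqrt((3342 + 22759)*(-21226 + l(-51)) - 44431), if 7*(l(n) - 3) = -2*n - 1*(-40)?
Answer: 2*I*sqrt(6779841838)/7 ≈ 23526.0*I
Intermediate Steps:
l(n) = 61/7 - 2*n/7 (l(n) = 3 + (-2*n - 1*(-40))/7 = 3 + (-2*n + 40)/7 = 3 + (40 - 2*n)/7 = 3 + (40/7 - 2*n/7) = 61/7 - 2*n/7)
sqrt((3342 + 22759)*(-21226 + l(-51)) - 44431) = sqrt((3342 + 22759)*(-21226 + (61/7 - 2/7*(-51))) - 44431) = sqrt(26101*(-21226 + (61/7 + 102/7)) - 44431) = sqrt(26101*(-21226 + 163/7) - 44431) = sqrt(26101*(-148419/7) - 44431) = sqrt(-3873884319/7 - 44431) = sqrt(-3874195336/7) = 2*I*sqrt(6779841838)/7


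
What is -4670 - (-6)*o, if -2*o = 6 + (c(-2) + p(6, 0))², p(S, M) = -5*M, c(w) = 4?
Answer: -4736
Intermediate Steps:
o = -11 (o = -(6 + (4 - 5*0)²)/2 = -(6 + (4 + 0)²)/2 = -(6 + 4²)/2 = -(6 + 16)/2 = -½*22 = -11)
-4670 - (-6)*o = -4670 - (-6)*(-11) = -4670 - 1*66 = -4670 - 66 = -4736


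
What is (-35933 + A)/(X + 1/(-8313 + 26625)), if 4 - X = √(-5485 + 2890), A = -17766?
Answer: -72028385109912/875545063681 - 18006850443456*I*√2595/875545063681 ≈ -82.267 - 1047.7*I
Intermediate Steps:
X = 4 - I*√2595 (X = 4 - √(-5485 + 2890) = 4 - √(-2595) = 4 - I*√2595 ≈ 4.0 - 50.941*I)
(-35933 + A)/(X + 1/(-8313 + 26625)) = (-35933 - 17766)/((4 - I*√2595) + 1/(-8313 + 26625)) = -53699/((4 - I*√2595) + 1/18312) = -53699/(73249/18312 - I*√2595)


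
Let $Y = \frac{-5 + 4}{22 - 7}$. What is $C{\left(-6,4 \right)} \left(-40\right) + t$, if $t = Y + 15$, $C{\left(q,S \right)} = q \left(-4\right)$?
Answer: $- \frac{14176}{15} \approx -945.07$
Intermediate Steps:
$Y = - \frac{1}{15} \approx -0.066667$
$C{\left(q,S \right)} = - 4 q$
$t = \frac{224}{15}$ ($t = - \frac{1}{15} + 15 = \frac{224}{15} \approx 14.933$)
$C{\left(-6,4 \right)} \left(-40\right) + t = \left(-4\right) \left(-6\right) \left(-40\right) + \frac{224}{15} = 24 \left(-40\right) + \frac{224}{15} = -960 + \frac{224}{15} = - \frac{14176}{15}$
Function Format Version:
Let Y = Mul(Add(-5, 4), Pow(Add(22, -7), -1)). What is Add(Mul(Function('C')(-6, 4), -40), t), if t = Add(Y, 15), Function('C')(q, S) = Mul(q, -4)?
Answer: Rational(-14176, 15) ≈ -945.07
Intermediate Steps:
Y = Rational(-1, 15) (Y = Mul(-1, Pow(15, -1)) = Mul(-1, Rational(1, 15)) = Rational(-1, 15) ≈ -0.066667)
Function('C')(q, S) = Mul(-4, q)
t = Rational(224, 15) (t = Add(Rational(-1, 15), 15) = Rational(224, 15) ≈ 14.933)
Add(Mul(Function('C')(-6, 4), -40), t) = Add(Mul(Mul(-4, -6), -40), Rational(224, 15)) = Add(Mul(24, -40), Rational(224, 15)) = Add(-960, Rational(224, 15)) = Rational(-14176, 15)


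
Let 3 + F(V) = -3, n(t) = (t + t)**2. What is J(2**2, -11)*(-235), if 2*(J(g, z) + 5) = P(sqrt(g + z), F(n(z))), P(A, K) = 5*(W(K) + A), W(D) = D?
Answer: 4700 - 1175*I*sqrt(7)/2 ≈ 4700.0 - 1554.4*I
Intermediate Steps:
n(t) = 4*t**2 (n(t) = (2*t)**2 = 4*t**2)
F(V) = -6 (F(V) = -3 - 3 = -6)
P(A, K) = 5*A + 5*K (P(A, K) = 5*(K + A) = 5*(A + K) = 5*A + 5*K)
J(g, z) = -20 + 5*sqrt(g + z)/2 (J(g, z) = -5 + (5*sqrt(g + z) + 5*(-6))/2 = -5 + (5*sqrt(g + z) - 30)/2 = -5 + (-30 + 5*sqrt(g + z))/2 = -5 + (-15 + 5*sqrt(g + z)/2) = -20 + 5*sqrt(g + z)/2)
J(2**2, -11)*(-235) = (-20 + 5*sqrt(2**2 - 11)/2)*(-235) = (-20 + 5*sqrt(4 - 11)/2)*(-235) = (-20 + 5*sqrt(-7)/2)*(-235) = (-20 + 5*(I*sqrt(7))/2)*(-235) = (-20 + 5*I*sqrt(7)/2)*(-235) = 4700 - 1175*I*sqrt(7)/2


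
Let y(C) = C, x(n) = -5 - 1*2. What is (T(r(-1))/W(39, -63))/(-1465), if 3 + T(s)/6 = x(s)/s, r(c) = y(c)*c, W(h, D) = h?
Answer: 4/3809 ≈ 0.0010501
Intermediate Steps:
x(n) = -7 (x(n) = -5 - 2 = -7)
r(c) = c² (r(c) = c*c = c²)
T(s) = -18 - 42/s (T(s) = -18 + 6*(-7/s) = -18 - 42/s)
(T(r(-1))/W(39, -63))/(-1465) = ((-18 - 42/((-1)²))/39)/(-1465) = ((-18 - 42/1)*(1/39))*(-1/1465) = ((-18 - 42*1)*(1/39))*(-1/1465) = ((-18 - 42)*(1/39))*(-1/1465) = -60*1/39*(-1/1465) = -20/13*(-1/1465) = 4/3809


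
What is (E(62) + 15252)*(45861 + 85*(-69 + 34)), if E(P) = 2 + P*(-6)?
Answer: 638229452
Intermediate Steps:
E(P) = 2 - 6*P
(E(62) + 15252)*(45861 + 85*(-69 + 34)) = ((2 - 6*62) + 15252)*(45861 + 85*(-69 + 34)) = ((2 - 372) + 15252)*(45861 + 85*(-35)) = (-370 + 15252)*(45861 - 2975) = 14882*42886 = 638229452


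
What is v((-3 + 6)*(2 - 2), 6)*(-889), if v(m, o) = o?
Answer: -5334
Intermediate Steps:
v((-3 + 6)*(2 - 2), 6)*(-889) = 6*(-889) = -5334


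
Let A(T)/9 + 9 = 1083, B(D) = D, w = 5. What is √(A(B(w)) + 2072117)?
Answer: √2081783 ≈ 1442.8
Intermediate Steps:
A(T) = 9666 (A(T) = -81 + 9*1083 = -81 + 9747 = 9666)
√(A(B(w)) + 2072117) = √(9666 + 2072117) = √2081783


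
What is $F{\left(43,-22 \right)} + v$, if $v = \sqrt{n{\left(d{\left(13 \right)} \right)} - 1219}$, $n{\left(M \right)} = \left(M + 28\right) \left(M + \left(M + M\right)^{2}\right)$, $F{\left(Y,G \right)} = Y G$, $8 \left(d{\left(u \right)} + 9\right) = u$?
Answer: $-946 + \frac{\sqrt{797726}}{16} \approx -890.18$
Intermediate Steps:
$d{\left(u \right)} = -9 + \frac{u}{8}$
$F{\left(Y,G \right)} = G Y$
$n{\left(M \right)} = \left(28 + M\right) \left(M + 4 M^{2}\right)$ ($n{\left(M \right)} = \left(28 + M\right) \left(M + \left(2 M\right)^{2}\right) = \left(28 + M\right) \left(M + 4 M^{2}\right)$)
$v = \frac{\sqrt{797726}}{16}$ ($v = \sqrt{\left(-9 + \frac{1}{8} \cdot 13\right) \left(28 + 4 \left(-9 + \frac{1}{8} \cdot 13\right)^{2} + 113 \left(-9 + \frac{1}{8} \cdot 13\right)\right) - 1219} = \sqrt{\left(-9 + \frac{13}{8}\right) \left(28 + 4 \left(-9 + \frac{13}{8}\right)^{2} + 113 \left(-9 + \frac{13}{8}\right)\right) - 1219} = \sqrt{- \frac{59 \left(28 + 4 \left(- \frac{59}{8}\right)^{2} + 113 \left(- \frac{59}{8}\right)\right)}{8} - 1219} = \sqrt{- \frac{59 \left(28 + 4 \cdot \frac{3481}{64} - \frac{6667}{8}\right)}{8} - 1219} = \sqrt{- \frac{59 \left(28 + \frac{3481}{16} - \frac{6667}{8}\right)}{8} - 1219} = \sqrt{\left(- \frac{59}{8}\right) \left(- \frac{9405}{16}\right) - 1219} = \sqrt{\frac{554895}{128} - 1219} = \sqrt{\frac{398863}{128}} = \frac{\sqrt{797726}}{16} \approx 55.822$)
$F{\left(43,-22 \right)} + v = \left(-22\right) 43 + \frac{\sqrt{797726}}{16} = -946 + \frac{\sqrt{797726}}{16}$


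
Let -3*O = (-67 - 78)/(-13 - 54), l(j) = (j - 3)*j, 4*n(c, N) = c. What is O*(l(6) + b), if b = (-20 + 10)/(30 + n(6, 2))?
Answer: -161530/12663 ≈ -12.756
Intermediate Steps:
n(c, N) = c/4
b = -20/63 (b = (-20 + 10)/(30 + (¼)*6) = -10/(30 + 3/2) = -10/63/2 = -10*2/63 = -20/63 ≈ -0.31746)
l(j) = j*(-3 + j) (l(j) = (-3 + j)*j = j*(-3 + j))
O = -145/201 (O = -(-67 - 78)/(3*(-13 - 54)) = -(-145)/(3*(-67)) = -(-145)*(-1)/(3*67) = -⅓*145/67 = -145/201 ≈ -0.72139)
O*(l(6) + b) = -145*(6*(-3 + 6) - 20/63)/201 = -145*(6*3 - 20/63)/201 = -145*(18 - 20/63)/201 = -145/201*1114/63 = -161530/12663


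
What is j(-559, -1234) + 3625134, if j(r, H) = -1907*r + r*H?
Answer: 5380953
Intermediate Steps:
j(r, H) = -1907*r + H*r
j(-559, -1234) + 3625134 = -559*(-1907 - 1234) + 3625134 = -559*(-3141) + 3625134 = 1755819 + 3625134 = 5380953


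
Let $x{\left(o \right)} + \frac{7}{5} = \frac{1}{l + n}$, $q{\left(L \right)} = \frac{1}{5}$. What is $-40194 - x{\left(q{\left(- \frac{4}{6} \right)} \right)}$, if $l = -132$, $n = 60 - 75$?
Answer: $- \frac{29541556}{735} \approx -40193.0$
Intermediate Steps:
$q{\left(L \right)} = \frac{1}{5}$
$n = -15$
$x{\left(o \right)} = - \frac{1034}{735}$ ($x{\left(o \right)} = - \frac{7}{5} + \frac{1}{-132 - 15} = - \frac{7}{5} + \frac{1}{-147} = - \frac{7}{5} - \frac{1}{147} = - \frac{1034}{735}$)
$-40194 - x{\left(q{\left(- \frac{4}{6} \right)} \right)} = -40194 - - \frac{1034}{735} = -40194 + \frac{1034}{735} = - \frac{29541556}{735}$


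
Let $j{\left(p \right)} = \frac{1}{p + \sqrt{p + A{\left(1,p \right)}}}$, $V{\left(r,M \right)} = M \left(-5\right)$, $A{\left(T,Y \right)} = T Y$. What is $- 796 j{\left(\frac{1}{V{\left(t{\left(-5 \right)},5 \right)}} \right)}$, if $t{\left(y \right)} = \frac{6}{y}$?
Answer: $\frac{19900}{51} + \frac{99500 i \sqrt{2}}{51} \approx 390.2 + 2759.1 i$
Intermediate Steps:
$V{\left(r,M \right)} = - 5 M$
$j{\left(p \right)} = \frac{1}{p + \sqrt{2} \sqrt{p}}$ ($j{\left(p \right)} = \frac{1}{p + \sqrt{p + 1 p}} = \frac{1}{p + \sqrt{p + p}} = \frac{1}{p + \sqrt{2 p}} = \frac{1}{p + \sqrt{2} \sqrt{p}}$)
$- 796 j{\left(\frac{1}{V{\left(t{\left(-5 \right)},5 \right)}} \right)} = - \frac{796}{\frac{1}{\left(-5\right) 5} + \sqrt{2} \sqrt{\frac{1}{\left(-5\right) 5}}} = - \frac{796}{\frac{1}{-25} + \sqrt{2} \sqrt{\frac{1}{-25}}} = - \frac{796}{- \frac{1}{25} + \sqrt{2} \sqrt{- \frac{1}{25}}} = - \frac{796}{- \frac{1}{25} + \sqrt{2} \frac{i}{5}} = - \frac{796}{- \frac{1}{25} + \frac{i \sqrt{2}}{5}}$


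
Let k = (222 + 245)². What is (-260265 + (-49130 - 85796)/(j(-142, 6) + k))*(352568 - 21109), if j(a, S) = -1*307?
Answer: -9393741492180302/108891 ≈ -8.6267e+10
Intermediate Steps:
j(a, S) = -307
k = 218089 (k = 467² = 218089)
(-260265 + (-49130 - 85796)/(j(-142, 6) + k))*(352568 - 21109) = (-260265 + (-49130 - 85796)/(-307 + 218089))*(352568 - 21109) = (-260265 - 134926/217782)*331459 = (-260265 - 134926*1/217782)*331459 = (-260265 - 67463/108891)*331459 = -28340583578/108891*331459 = -9393741492180302/108891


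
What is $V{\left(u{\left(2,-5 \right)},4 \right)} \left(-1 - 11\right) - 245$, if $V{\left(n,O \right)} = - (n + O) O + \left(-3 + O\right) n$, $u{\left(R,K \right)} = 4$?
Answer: $91$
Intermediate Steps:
$V{\left(n,O \right)} = O \left(- O - n\right) + n \left(-3 + O\right)$ ($V{\left(n,O \right)} = - (O + n) O + n \left(-3 + O\right) = \left(- O - n\right) O + n \left(-3 + O\right) = O \left(- O - n\right) + n \left(-3 + O\right)$)
$V{\left(u{\left(2,-5 \right)},4 \right)} \left(-1 - 11\right) - 245 = \left(- 4^{2} - 12\right) \left(-1 - 11\right) - 245 = \left(\left(-1\right) 16 - 12\right) \left(-12\right) - 245 = \left(-16 - 12\right) \left(-12\right) - 245 = \left(-28\right) \left(-12\right) - 245 = 336 - 245 = 91$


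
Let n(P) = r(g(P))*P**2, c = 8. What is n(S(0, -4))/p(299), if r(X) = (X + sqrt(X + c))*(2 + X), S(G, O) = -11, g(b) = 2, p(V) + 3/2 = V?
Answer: 1936/595 + 968*sqrt(10)/595 ≈ 8.3985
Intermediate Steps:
p(V) = -3/2 + V
r(X) = (2 + X)*(X + sqrt(8 + X)) (r(X) = (X + sqrt(X + 8))*(2 + X) = (X + sqrt(8 + X))*(2 + X) = (2 + X)*(X + sqrt(8 + X)))
n(P) = P**2*(8 + 4*sqrt(10)) (n(P) = (2**2 + 2*2 + 2*sqrt(8 + 2) + 2*sqrt(8 + 2))*P**2 = (4 + 4 + 2*sqrt(10) + 2*sqrt(10))*P**2 = (8 + 4*sqrt(10))*P**2 = P**2*(8 + 4*sqrt(10)))
n(S(0, -4))/p(299) = (4*(-11)**2*(2 + sqrt(10)))/(-3/2 + 299) = (4*121*(2 + sqrt(10)))/(595/2) = (968 + 484*sqrt(10))*(2/595) = 1936/595 + 968*sqrt(10)/595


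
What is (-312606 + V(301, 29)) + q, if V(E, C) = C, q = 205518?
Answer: -107059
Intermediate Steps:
(-312606 + V(301, 29)) + q = (-312606 + 29) + 205518 = -312577 + 205518 = -107059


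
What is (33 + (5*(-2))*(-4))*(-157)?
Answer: -11461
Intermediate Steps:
(33 + (5*(-2))*(-4))*(-157) = (33 - 10*(-4))*(-157) = (33 + 40)*(-157) = 73*(-157) = -11461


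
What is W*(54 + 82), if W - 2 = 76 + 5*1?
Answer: 11288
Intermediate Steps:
W = 83 (W = 2 + (76 + 5*1) = 2 + (76 + 5) = 2 + 81 = 83)
W*(54 + 82) = 83*(54 + 82) = 83*136 = 11288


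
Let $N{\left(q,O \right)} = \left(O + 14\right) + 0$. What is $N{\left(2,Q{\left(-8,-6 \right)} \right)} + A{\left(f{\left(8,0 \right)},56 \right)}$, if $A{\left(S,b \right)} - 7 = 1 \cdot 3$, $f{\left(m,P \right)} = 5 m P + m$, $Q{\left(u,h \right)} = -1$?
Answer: $23$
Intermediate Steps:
$f{\left(m,P \right)} = m + 5 P m$ ($f{\left(m,P \right)} = 5 P m + m = m + 5 P m$)
$A{\left(S,b \right)} = 10$ ($A{\left(S,b \right)} = 7 + 1 \cdot 3 = 7 + 3 = 10$)
$N{\left(q,O \right)} = 14 + O$ ($N{\left(q,O \right)} = \left(14 + O\right) + 0 = 14 + O$)
$N{\left(2,Q{\left(-8,-6 \right)} \right)} + A{\left(f{\left(8,0 \right)},56 \right)} = \left(14 - 1\right) + 10 = 13 + 10 = 23$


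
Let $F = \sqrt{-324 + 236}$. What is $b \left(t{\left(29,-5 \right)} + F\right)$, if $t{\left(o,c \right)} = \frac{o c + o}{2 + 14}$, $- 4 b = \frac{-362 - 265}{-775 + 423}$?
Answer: $\frac{1653}{512} - \frac{57 i \sqrt{22}}{64} \approx 3.2285 - 4.1774 i$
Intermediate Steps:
$b = - \frac{57}{128}$ ($b = - \frac{\left(-362 - 265\right) \frac{1}{-775 + 423}}{4} = - \frac{\left(-627\right) \frac{1}{-352}}{4} = - \frac{\left(-627\right) \left(- \frac{1}{352}\right)}{4} = \left(- \frac{1}{4}\right) \frac{57}{32} = - \frac{57}{128} \approx -0.44531$)
$F = 2 i \sqrt{22}$ ($F = \sqrt{-88} = 2 i \sqrt{22} \approx 9.3808 i$)
$t{\left(o,c \right)} = \frac{o}{16} + \frac{c o}{16}$ ($t{\left(o,c \right)} = \frac{c o + o}{16} = \left(o + c o\right) \frac{1}{16} = \frac{o}{16} + \frac{c o}{16}$)
$b \left(t{\left(29,-5 \right)} + F\right) = - \frac{57 \left(\frac{1}{16} \cdot 29 \left(1 - 5\right) + 2 i \sqrt{22}\right)}{128} = - \frac{57 \left(\frac{1}{16} \cdot 29 \left(-4\right) + 2 i \sqrt{22}\right)}{128} = - \frac{57 \left(- \frac{29}{4} + 2 i \sqrt{22}\right)}{128} = \frac{1653}{512} - \frac{57 i \sqrt{22}}{64}$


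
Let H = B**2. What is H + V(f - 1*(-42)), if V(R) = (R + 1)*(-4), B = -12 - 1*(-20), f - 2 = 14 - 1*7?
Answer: -144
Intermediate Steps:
f = 9 (f = 2 + (14 - 1*7) = 2 + (14 - 7) = 2 + 7 = 9)
B = 8 (B = -12 + 20 = 8)
V(R) = -4 - 4*R (V(R) = (1 + R)*(-4) = -4 - 4*R)
H = 64 (H = 8**2 = 64)
H + V(f - 1*(-42)) = 64 + (-4 - 4*(9 - 1*(-42))) = 64 + (-4 - 4*(9 + 42)) = 64 + (-4 - 4*51) = 64 + (-4 - 204) = 64 - 208 = -144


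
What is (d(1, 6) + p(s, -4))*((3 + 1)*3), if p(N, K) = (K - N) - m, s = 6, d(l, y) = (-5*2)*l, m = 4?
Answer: -288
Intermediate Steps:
d(l, y) = -10*l
p(N, K) = -4 + K - N (p(N, K) = (K - N) - 1*4 = (K - N) - 4 = -4 + K - N)
(d(1, 6) + p(s, -4))*((3 + 1)*3) = (-10*1 + (-4 - 4 - 1*6))*((3 + 1)*3) = (-10 + (-4 - 4 - 6))*(4*3) = (-10 - 14)*12 = -24*12 = -288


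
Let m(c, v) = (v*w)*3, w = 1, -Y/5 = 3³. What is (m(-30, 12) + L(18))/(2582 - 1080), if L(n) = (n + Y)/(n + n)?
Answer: 131/6008 ≈ 0.021804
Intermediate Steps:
Y = -135 (Y = -5*3³ = -5*27 = -135)
m(c, v) = 3*v (m(c, v) = (v*1)*3 = v*3 = 3*v)
L(n) = (-135 + n)/(2*n) (L(n) = (n - 135)/(n + n) = (-135 + n)/((2*n)) = (-135 + n)*(1/(2*n)) = (-135 + n)/(2*n))
(m(-30, 12) + L(18))/(2582 - 1080) = (3*12 + (½)*(-135 + 18)/18)/(2582 - 1080) = (36 + (½)*(1/18)*(-117))/1502 = (36 - 13/4)*(1/1502) = (131/4)*(1/1502) = 131/6008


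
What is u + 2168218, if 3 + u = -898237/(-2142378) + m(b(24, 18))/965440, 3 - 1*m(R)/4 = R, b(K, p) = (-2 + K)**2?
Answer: 80082162039254693/36934596720 ≈ 2.1682e+6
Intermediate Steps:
m(R) = 12 - 4*R
u = -95391790267/36934596720 (u = -3 + (-898237/(-2142378) + (12 - 4*(-2 + 24)**2)/965440) = -3 + (-898237*(-1/2142378) + (12 - 4*22**2)*(1/965440)) = -3 + (898237/2142378 + (12 - 4*484)*(1/965440)) = -3 + (898237/2142378 + (12 - 1936)*(1/965440)) = -3 + (898237/2142378 - 1924*1/965440) = -3 + (898237/2142378 - 481/241360) = -3 + 15411999893/36934596720 = -95391790267/36934596720 ≈ -2.5827)
u + 2168218 = -95391790267/36934596720 + 2168218 = 80082162039254693/36934596720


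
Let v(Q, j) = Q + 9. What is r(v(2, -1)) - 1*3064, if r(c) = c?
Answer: -3053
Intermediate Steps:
v(Q, j) = 9 + Q
r(v(2, -1)) - 1*3064 = (9 + 2) - 1*3064 = 11 - 3064 = -3053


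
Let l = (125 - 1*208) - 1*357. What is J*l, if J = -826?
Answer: 363440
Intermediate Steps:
l = -440 (l = (125 - 208) - 357 = -83 - 357 = -440)
J*l = -826*(-440) = 363440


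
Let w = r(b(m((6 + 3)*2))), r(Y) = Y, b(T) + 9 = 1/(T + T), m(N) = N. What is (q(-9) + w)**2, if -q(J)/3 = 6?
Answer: 942841/1296 ≈ 727.50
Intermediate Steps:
q(J) = -18 (q(J) = -3*6 = -18)
b(T) = -9 + 1/(2*T) (b(T) = -9 + 1/(T + T) = -9 + 1/(2*T))
w = -323/36 (w = -9 + 1/(2*(((6 + 3)*2))) = -9 + 1/(2*((9*2))) = -9 + (1/2)/18 = -9 + (1/2)*(1/18) = -9 + 1/36 = -323/36 ≈ -8.9722)
(q(-9) + w)**2 = (-18 - 323/36)**2 = (-971/36)**2 = 942841/1296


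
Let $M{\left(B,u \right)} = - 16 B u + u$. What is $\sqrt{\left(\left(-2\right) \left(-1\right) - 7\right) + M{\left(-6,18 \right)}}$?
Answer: $\sqrt{1741} \approx 41.725$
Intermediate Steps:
$M{\left(B,u \right)} = u - 16 B u$ ($M{\left(B,u \right)} = - 16 B u + u = u - 16 B u$)
$\sqrt{\left(\left(-2\right) \left(-1\right) - 7\right) + M{\left(-6,18 \right)}} = \sqrt{\left(\left(-2\right) \left(-1\right) - 7\right) + 18 \left(1 - -96\right)} = \sqrt{\left(2 - 7\right) + 18 \left(1 + 96\right)} = \sqrt{-5 + 18 \cdot 97} = \sqrt{-5 + 1746} = \sqrt{1741}$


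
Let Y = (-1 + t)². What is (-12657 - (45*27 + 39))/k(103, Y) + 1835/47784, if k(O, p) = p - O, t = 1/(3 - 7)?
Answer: 3546183263/25851144 ≈ 137.18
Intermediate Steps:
t = -¼ (t = 1/(-4) = -¼ ≈ -0.25000)
Y = 25/16 (Y = (-1 - ¼)² = (-5/4)² = 25/16 ≈ 1.5625)
(-12657 - (45*27 + 39))/k(103, Y) + 1835/47784 = (-12657 - (45*27 + 39))/(25/16 - 1*103) + 1835/47784 = (-12657 - (1215 + 39))/(25/16 - 103) + 1835*(1/47784) = (-12657 - 1*1254)/(-1623/16) + 1835/47784 = (-12657 - 1254)*(-16/1623) + 1835/47784 = -13911*(-16/1623) + 1835/47784 = 74192/541 + 1835/47784 = 3546183263/25851144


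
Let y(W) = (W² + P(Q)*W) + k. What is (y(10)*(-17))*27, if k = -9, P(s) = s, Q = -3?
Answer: -27999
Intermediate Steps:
y(W) = -9 + W² - 3*W (y(W) = (W² - 3*W) - 9 = -9 + W² - 3*W)
(y(10)*(-17))*27 = ((-9 + 10² - 3*10)*(-17))*27 = ((-9 + 100 - 30)*(-17))*27 = (61*(-17))*27 = -1037*27 = -27999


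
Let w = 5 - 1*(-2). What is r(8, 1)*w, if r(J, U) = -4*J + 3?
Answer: -203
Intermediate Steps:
r(J, U) = 3 - 4*J
w = 7 (w = 5 + 2 = 7)
r(8, 1)*w = (3 - 4*8)*7 = (3 - 32)*7 = -29*7 = -203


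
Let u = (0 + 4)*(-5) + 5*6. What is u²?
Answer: 100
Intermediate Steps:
u = 10 (u = 4*(-5) + 30 = -20 + 30 = 10)
u² = 10² = 100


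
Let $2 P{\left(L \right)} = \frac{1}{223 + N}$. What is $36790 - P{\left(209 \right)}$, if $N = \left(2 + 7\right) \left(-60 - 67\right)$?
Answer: $\frac{67693601}{1840} \approx 36790.0$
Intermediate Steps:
$N = -1143$ ($N = 9 \left(-127\right) = -1143$)
$P{\left(L \right)} = - \frac{1}{1840}$ ($P{\left(L \right)} = \frac{1}{2 \left(223 - 1143\right)} = \frac{1}{2 \left(-920\right)} = \frac{1}{2} \left(- \frac{1}{920}\right) = - \frac{1}{1840}$)
$36790 - P{\left(209 \right)} = 36790 - - \frac{1}{1840} = 36790 + \frac{1}{1840} = \frac{67693601}{1840}$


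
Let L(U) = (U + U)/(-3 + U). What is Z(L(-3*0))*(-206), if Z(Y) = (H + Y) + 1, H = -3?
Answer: 412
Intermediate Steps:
L(U) = 2*U/(-3 + U) (L(U) = (2*U)/(-3 + U) = 2*U/(-3 + U))
Z(Y) = -2 + Y (Z(Y) = (-3 + Y) + 1 = -2 + Y)
Z(L(-3*0))*(-206) = (-2 + 2*(-3*0)/(-3 - 3*0))*(-206) = (-2 + 2*0/(-3 + 0))*(-206) = (-2 + 2*0/(-3))*(-206) = (-2 + 2*0*(-⅓))*(-206) = (-2 + 0)*(-206) = -2*(-206) = 412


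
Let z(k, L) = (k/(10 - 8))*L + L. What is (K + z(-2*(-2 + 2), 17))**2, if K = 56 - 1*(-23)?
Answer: 9216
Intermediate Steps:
z(k, L) = L + L*k/2 (z(k, L) = (k/2)*L + L = L*k/2 + L = L + L*k/2)
K = 79 (K = 56 + 23 = 79)
(K + z(-2*(-2 + 2), 17))**2 = (79 + (1/2)*17*(2 - 2*(-2 + 2)))**2 = (79 + (1/2)*17*(2 - 2*0))**2 = (79 + (1/2)*17*(2 + 0))**2 = (79 + (1/2)*17*2)**2 = (79 + 17)**2 = 96**2 = 9216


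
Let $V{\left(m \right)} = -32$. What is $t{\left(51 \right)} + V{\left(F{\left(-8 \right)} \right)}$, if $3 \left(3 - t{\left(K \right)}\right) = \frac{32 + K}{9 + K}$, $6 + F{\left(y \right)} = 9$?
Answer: $- \frac{5303}{180} \approx -29.461$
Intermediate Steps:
$F{\left(y \right)} = 3$ ($F{\left(y \right)} = -6 + 9 = 3$)
$t{\left(K \right)} = 3 - \frac{32 + K}{3 \left(9 + K\right)}$ ($t{\left(K \right)} = 3 - \frac{\left(32 + K\right) \frac{1}{9 + K}}{3} = 3 - \frac{\frac{1}{9 + K} \left(32 + K\right)}{3} = 3 - \frac{32 + K}{3 \left(9 + K\right)}$)
$t{\left(51 \right)} + V{\left(F{\left(-8 \right)} \right)} = \frac{49 + 8 \cdot 51}{3 \left(9 + 51\right)} - 32 = \frac{49 + 408}{3 \cdot 60} - 32 = \frac{1}{3} \cdot \frac{1}{60} \cdot 457 - 32 = \frac{457}{180} - 32 = - \frac{5303}{180}$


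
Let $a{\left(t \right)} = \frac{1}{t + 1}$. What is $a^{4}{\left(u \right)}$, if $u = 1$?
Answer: $\frac{1}{16} \approx 0.0625$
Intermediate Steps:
$a{\left(t \right)} = \frac{1}{1 + t}$
$a^{4}{\left(u \right)} = \left(\frac{1}{1 + 1}\right)^{4} = \left(\frac{1}{2}\right)^{4} = \frac{1}{16}$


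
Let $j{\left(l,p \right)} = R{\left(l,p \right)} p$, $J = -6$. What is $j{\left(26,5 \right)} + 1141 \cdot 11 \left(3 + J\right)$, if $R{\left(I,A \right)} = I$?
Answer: $-37523$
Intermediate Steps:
$j{\left(l,p \right)} = l p$
$j{\left(26,5 \right)} + 1141 \cdot 11 \left(3 + J\right) = 26 \cdot 5 + 1141 \cdot 11 \left(3 - 6\right) = 130 + 1141 \cdot 11 \left(-3\right) = 130 + 1141 \left(-33\right) = 130 - 37653 = -37523$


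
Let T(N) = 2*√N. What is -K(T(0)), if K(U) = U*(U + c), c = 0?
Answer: 0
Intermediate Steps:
K(U) = U² (K(U) = U*(U + 0) = U*U = U²)
-K(T(0)) = -(2*√0)² = -(2*0)² = -1*0² = -1*0 = 0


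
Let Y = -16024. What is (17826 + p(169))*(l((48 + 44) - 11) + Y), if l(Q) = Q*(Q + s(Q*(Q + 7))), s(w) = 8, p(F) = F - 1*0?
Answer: -158625925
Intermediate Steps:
p(F) = F (p(F) = F + 0 = F)
l(Q) = Q*(8 + Q) (l(Q) = Q*(Q + 8) = Q*(8 + Q))
(17826 + p(169))*(l((48 + 44) - 11) + Y) = (17826 + 169)*(((48 + 44) - 11)*(8 + ((48 + 44) - 11)) - 16024) = 17995*((92 - 11)*(8 + (92 - 11)) - 16024) = 17995*(81*(8 + 81) - 16024) = 17995*(81*89 - 16024) = 17995*(7209 - 16024) = 17995*(-8815) = -158625925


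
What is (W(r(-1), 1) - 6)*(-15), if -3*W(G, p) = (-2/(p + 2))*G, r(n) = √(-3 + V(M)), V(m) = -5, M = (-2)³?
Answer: 90 - 20*I*√2/3 ≈ 90.0 - 9.4281*I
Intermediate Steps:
M = -8
r(n) = 2*I*√2 (r(n) = √(-3 - 5) = √(-8) = 2*I*√2)
W(G, p) = 2*G/(3*(2 + p)) (W(G, p) = --2/(p + 2)*G/3 = --2/(2 + p)*G/3 = -(-2/(2 + p))*G/3 = -(-2)*G/(3*(2 + p)) = 2*G/(3*(2 + p)))
(W(r(-1), 1) - 6)*(-15) = (2*(2*I*√2)/(3*(2 + 1)) - 6)*(-15) = ((⅔)*(2*I*√2)/3 - 6)*(-15) = ((⅔)*(2*I*√2)*(⅓) - 6)*(-15) = (4*I*√2/9 - 6)*(-15) = (-6 + 4*I*√2/9)*(-15) = 90 - 20*I*√2/3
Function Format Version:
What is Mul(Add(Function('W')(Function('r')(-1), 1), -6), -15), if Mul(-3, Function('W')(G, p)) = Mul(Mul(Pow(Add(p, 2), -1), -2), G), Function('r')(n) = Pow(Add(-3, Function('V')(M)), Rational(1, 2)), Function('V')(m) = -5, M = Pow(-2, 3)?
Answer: Add(90, Mul(Rational(-20, 3), I, Pow(2, Rational(1, 2)))) ≈ Add(90.000, Mul(-9.4281, I))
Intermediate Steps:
M = -8
Function('r')(n) = Mul(2, I, Pow(2, Rational(1, 2))) (Function('r')(n) = Pow(Add(-3, -5), Rational(1, 2)) = Pow(-8, Rational(1, 2)) = Mul(2, I, Pow(2, Rational(1, 2))))
Function('W')(G, p) = Mul(Rational(2, 3), G, Pow(Add(2, p), -1)) (Function('W')(G, p) = Mul(Rational(-1, 3), Mul(Mul(Pow(Add(p, 2), -1), -2), G)) = Mul(Rational(-1, 3), Mul(Mul(Pow(Add(2, p), -1), -2), G)) = Mul(Rational(-1, 3), Mul(Mul(-2, Pow(Add(2, p), -1)), G)) = Mul(Rational(-1, 3), Mul(-2, G, Pow(Add(2, p), -1))) = Mul(Rational(2, 3), G, Pow(Add(2, p), -1)))
Mul(Add(Function('W')(Function('r')(-1), 1), -6), -15) = Mul(Add(Mul(Rational(2, 3), Mul(2, I, Pow(2, Rational(1, 2))), Pow(Add(2, 1), -1)), -6), -15) = Mul(Add(Mul(Rational(2, 3), Mul(2, I, Pow(2, Rational(1, 2))), Pow(3, -1)), -6), -15) = Mul(Add(Mul(Rational(2, 3), Mul(2, I, Pow(2, Rational(1, 2))), Rational(1, 3)), -6), -15) = Mul(Add(Mul(Rational(4, 9), I, Pow(2, Rational(1, 2))), -6), -15) = Mul(Add(-6, Mul(Rational(4, 9), I, Pow(2, Rational(1, 2)))), -15) = Add(90, Mul(Rational(-20, 3), I, Pow(2, Rational(1, 2))))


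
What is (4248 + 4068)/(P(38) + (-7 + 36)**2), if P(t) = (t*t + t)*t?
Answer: 8316/57157 ≈ 0.14549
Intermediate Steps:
P(t) = t*(t + t**2) (P(t) = (t**2 + t)*t = (t + t**2)*t = t*(t + t**2))
(4248 + 4068)/(P(38) + (-7 + 36)**2) = (4248 + 4068)/(38**2*(1 + 38) + (-7 + 36)**2) = 8316/(1444*39 + 29**2) = 8316/(56316 + 841) = 8316/57157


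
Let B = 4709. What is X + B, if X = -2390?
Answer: 2319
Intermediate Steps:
X + B = -2390 + 4709 = 2319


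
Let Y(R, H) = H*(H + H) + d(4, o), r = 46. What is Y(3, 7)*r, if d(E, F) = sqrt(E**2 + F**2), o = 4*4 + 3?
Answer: 4508 + 46*sqrt(377) ≈ 5401.2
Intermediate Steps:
o = 19 (o = 16 + 3 = 19)
Y(R, H) = sqrt(377) + 2*H**2 (Y(R, H) = H*(H + H) + sqrt(4**2 + 19**2) = H*(2*H) + sqrt(16 + 361) = 2*H**2 + sqrt(377) = sqrt(377) + 2*H**2)
Y(3, 7)*r = (sqrt(377) + 2*7**2)*46 = (sqrt(377) + 2*49)*46 = (sqrt(377) + 98)*46 = (98 + sqrt(377))*46 = 4508 + 46*sqrt(377)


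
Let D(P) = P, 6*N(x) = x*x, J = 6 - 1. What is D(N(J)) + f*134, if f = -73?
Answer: -58667/6 ≈ -9777.8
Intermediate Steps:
J = 5
N(x) = x²/6 (N(x) = (x*x)/6 = x²/6)
D(N(J)) + f*134 = (⅙)*5² - 73*134 = (⅙)*25 - 9782 = 25/6 - 9782 = -58667/6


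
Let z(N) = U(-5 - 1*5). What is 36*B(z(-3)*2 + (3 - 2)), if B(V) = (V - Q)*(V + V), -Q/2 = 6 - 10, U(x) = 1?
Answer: -1080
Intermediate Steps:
Q = 8 (Q = -2*(6 - 10) = -2*(-4) = 8)
z(N) = 1
B(V) = 2*V*(-8 + V) (B(V) = (V - 1*8)*(V + V) = (V - 8)*(2*V) = (-8 + V)*(2*V) = 2*V*(-8 + V))
36*B(z(-3)*2 + (3 - 2)) = 36*(2*(1*2 + (3 - 2))*(-8 + (1*2 + (3 - 2)))) = 36*(2*(2 + 1)*(-8 + (2 + 1))) = 36*(2*3*(-8 + 3)) = 36*(2*3*(-5)) = 36*(-30) = -1080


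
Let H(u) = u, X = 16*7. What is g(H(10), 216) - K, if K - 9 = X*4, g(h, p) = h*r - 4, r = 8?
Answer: -381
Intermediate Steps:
X = 112
g(h, p) = -4 + 8*h (g(h, p) = h*8 - 4 = 8*h - 4 = -4 + 8*h)
K = 457 (K = 9 + 112*4 = 9 + 448 = 457)
g(H(10), 216) - K = (-4 + 8*10) - 1*457 = (-4 + 80) - 457 = 76 - 457 = -381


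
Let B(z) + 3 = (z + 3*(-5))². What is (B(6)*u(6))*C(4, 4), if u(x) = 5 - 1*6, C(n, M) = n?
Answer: -312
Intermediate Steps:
B(z) = -3 + (-15 + z)² (B(z) = -3 + (z + 3*(-5))² = -3 + (z - 15)² = -3 + (-15 + z)²)
u(x) = -1 (u(x) = 5 - 6 = -1)
(B(6)*u(6))*C(4, 4) = ((-3 + (-15 + 6)²)*(-1))*4 = ((-3 + (-9)²)*(-1))*4 = ((-3 + 81)*(-1))*4 = (78*(-1))*4 = -78*4 = -312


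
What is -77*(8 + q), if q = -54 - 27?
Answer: 5621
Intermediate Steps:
q = -81
-77*(8 + q) = -77*(8 - 81) = -77*(-73) = 5621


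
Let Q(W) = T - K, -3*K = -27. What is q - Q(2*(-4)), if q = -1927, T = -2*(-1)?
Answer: -1920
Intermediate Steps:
T = 2
K = 9 (K = -1/3*(-27) = 9)
Q(W) = -7 (Q(W) = 2 - 1*9 = 2 - 9 = -7)
q - Q(2*(-4)) = -1927 - 1*(-7) = -1927 + 7 = -1920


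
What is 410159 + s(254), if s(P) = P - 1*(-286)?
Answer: 410699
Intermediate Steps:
s(P) = 286 + P (s(P) = P + 286 = 286 + P)
410159 + s(254) = 410159 + (286 + 254) = 410159 + 540 = 410699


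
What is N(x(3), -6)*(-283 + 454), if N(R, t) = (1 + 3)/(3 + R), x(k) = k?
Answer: 114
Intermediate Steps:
N(R, t) = 4/(3 + R)
N(x(3), -6)*(-283 + 454) = (4/(3 + 3))*(-283 + 454) = (4/6)*171 = (4*(1/6))*171 = (2/3)*171 = 114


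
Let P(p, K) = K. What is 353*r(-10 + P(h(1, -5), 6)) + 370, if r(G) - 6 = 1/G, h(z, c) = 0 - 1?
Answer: 9599/4 ≈ 2399.8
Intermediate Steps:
h(z, c) = -1
r(G) = 6 + 1/G
353*r(-10 + P(h(1, -5), 6)) + 370 = 353*(6 + 1/(-10 + 6)) + 370 = 353*(6 + 1/(-4)) + 370 = 353*(6 - ¼) + 370 = 353*(23/4) + 370 = 8119/4 + 370 = 9599/4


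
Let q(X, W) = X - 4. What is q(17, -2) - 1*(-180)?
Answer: 193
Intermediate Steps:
q(X, W) = -4 + X
q(17, -2) - 1*(-180) = (-4 + 17) - 1*(-180) = 13 + 180 = 193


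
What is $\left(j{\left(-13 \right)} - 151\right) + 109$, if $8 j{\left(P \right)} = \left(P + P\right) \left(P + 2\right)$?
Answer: $- \frac{25}{4} \approx -6.25$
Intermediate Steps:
$j{\left(P \right)} = \frac{P \left(2 + P\right)}{4}$ ($j{\left(P \right)} = \frac{\left(P + P\right) \left(P + 2\right)}{8} = \frac{2 P \left(2 + P\right)}{8} = \frac{P \left(2 + P\right)}{4}$)
$\left(j{\left(-13 \right)} - 151\right) + 109 = \left(\frac{1}{4} \left(-13\right) \left(2 - 13\right) - 151\right) + 109 = \left(\frac{1}{4} \left(-13\right) \left(-11\right) - 151\right) + 109 = \left(\frac{143}{4} - 151\right) + 109 = - \frac{461}{4} + 109 = - \frac{25}{4}$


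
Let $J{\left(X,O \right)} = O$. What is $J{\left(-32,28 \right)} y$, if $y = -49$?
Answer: $-1372$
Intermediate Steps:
$J{\left(-32,28 \right)} y = 28 \left(-49\right) = -1372$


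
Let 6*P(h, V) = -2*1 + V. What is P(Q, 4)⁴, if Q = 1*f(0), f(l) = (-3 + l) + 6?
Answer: 1/81 ≈ 0.012346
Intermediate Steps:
f(l) = 3 + l
Q = 3 (Q = 1*(3 + 0) = 1*3 = 3)
P(h, V) = -⅓ + V/6 (P(h, V) = (-2*1 + V)/6 = (-2 + V)/6 = -⅓ + V/6)
P(Q, 4)⁴ = (-⅓ + (⅙)*4)⁴ = (-⅓ + ⅔)⁴ = (⅓)⁴ = 1/81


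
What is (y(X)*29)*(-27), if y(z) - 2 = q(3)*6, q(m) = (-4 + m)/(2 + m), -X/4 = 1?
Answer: -3132/5 ≈ -626.40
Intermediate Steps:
X = -4 (X = -4*1 = -4)
q(m) = (-4 + m)/(2 + m)
y(z) = ⅘ (y(z) = 2 + ((-4 + 3)/(2 + 3))*6 = 2 + (-1/5)*6 = 2 + ((⅕)*(-1))*6 = 2 - ⅕*6 = 2 - 6/5 = ⅘)
(y(X)*29)*(-27) = ((⅘)*29)*(-27) = (116/5)*(-27) = -3132/5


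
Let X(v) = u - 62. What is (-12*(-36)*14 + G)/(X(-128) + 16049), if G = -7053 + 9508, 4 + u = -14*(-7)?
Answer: 8503/16081 ≈ 0.52876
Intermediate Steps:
u = 94 (u = -4 - 14*(-7) = -4 + 98 = 94)
X(v) = 32 (X(v) = 94 - 62 = 32)
G = 2455
(-12*(-36)*14 + G)/(X(-128) + 16049) = (-12*(-36)*14 + 2455)/(32 + 16049) = (432*14 + 2455)/16081 = (6048 + 2455)*(1/16081) = 8503*(1/16081) = 8503/16081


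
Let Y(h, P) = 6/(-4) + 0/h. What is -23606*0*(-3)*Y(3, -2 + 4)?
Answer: 0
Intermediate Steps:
Y(h, P) = -3/2 (Y(h, P) = 6*(-¼) + 0 = -3/2 + 0 = -3/2)
-23606*0*(-3)*Y(3, -2 + 4) = -23606*0*(-3)*(-3)/2 = -0*(-3)/2 = -23606*0 = 0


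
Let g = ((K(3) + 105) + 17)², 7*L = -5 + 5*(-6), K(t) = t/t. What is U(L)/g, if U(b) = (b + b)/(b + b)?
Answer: 1/15129 ≈ 6.6098e-5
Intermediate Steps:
K(t) = 1
L = -5 (L = (-5 + 5*(-6))/7 = (-5 - 30)/7 = (⅐)*(-35) = -5)
U(b) = 1 (U(b) = (2*b)/((2*b)) = (2*b)*(1/(2*b)) = 1)
g = 15129 (g = ((1 + 105) + 17)² = (106 + 17)² = 123² = 15129)
U(L)/g = 1/15129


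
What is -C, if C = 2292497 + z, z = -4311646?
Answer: 2019149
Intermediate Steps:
C = -2019149 (C = 2292497 - 4311646 = -2019149)
-C = -1*(-2019149) = 2019149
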